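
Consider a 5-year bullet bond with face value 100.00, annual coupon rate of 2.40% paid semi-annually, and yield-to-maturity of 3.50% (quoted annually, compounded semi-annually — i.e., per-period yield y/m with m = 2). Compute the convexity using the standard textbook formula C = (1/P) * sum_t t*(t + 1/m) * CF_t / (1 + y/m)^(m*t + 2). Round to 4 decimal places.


Coupon per period c = face * coupon_rate / m = 1.200000
Periods per year m = 2; per-period yield y/m = 0.017500
Number of cashflows N = 10
Cashflows (t years, CF_t, discount factor 1/(1+y/m)^(m*t), PV):
  t = 0.5000: CF_t = 1.200000, DF = 0.982801, PV = 1.179361
  t = 1.0000: CF_t = 1.200000, DF = 0.965898, PV = 1.159077
  t = 1.5000: CF_t = 1.200000, DF = 0.949285, PV = 1.139142
  t = 2.0000: CF_t = 1.200000, DF = 0.932959, PV = 1.119550
  t = 2.5000: CF_t = 1.200000, DF = 0.916913, PV = 1.100295
  t = 3.0000: CF_t = 1.200000, DF = 0.901143, PV = 1.081371
  t = 3.5000: CF_t = 1.200000, DF = 0.885644, PV = 1.062773
  t = 4.0000: CF_t = 1.200000, DF = 0.870412, PV = 1.044494
  t = 4.5000: CF_t = 1.200000, DF = 0.855441, PV = 1.026530
  t = 5.0000: CF_t = 101.200000, DF = 0.840729, PV = 85.081734
Price P = sum_t PV_t = 94.994327
Convexity numerator sum_t t*(t + 1/m) * CF_t / (1+y/m)^(m*t + 2):
  t = 0.5000: term = 0.569571
  t = 1.0000: term = 1.679325
  t = 1.5000: term = 3.300885
  t = 2.0000: term = 5.406855
  t = 2.5000: term = 7.970794
  t = 3.0000: term = 10.967186
  t = 3.5000: term = 14.371415
  t = 4.0000: term = 18.159738
  t = 4.5000: term = 22.309260
  t = 5.0000: term = 2259.957081
Convexity = (1/P) * sum = 2344.692110 / 94.994327 = 24.682443

Answer: Convexity = 24.6824


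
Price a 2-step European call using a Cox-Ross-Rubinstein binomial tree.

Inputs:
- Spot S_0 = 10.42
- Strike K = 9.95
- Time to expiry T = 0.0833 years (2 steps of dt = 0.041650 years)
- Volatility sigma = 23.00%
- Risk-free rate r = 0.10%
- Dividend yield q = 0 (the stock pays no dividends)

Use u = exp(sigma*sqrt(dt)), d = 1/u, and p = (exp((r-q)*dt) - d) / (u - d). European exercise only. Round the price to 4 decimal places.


Answer: Price = V(0,0) = 0.5920

Derivation:
dt = T/N = 0.041650
u = exp(sigma*sqrt(dt)) = 1.048058; d = 1/u = 0.954145
p = (exp((r-q)*dt) - d) / (u - d) = 0.488711
Discount per step: exp(-r*dt) = 0.999958
Stock lattice S(k, i) with i counting down-moves:
  k=0: S(0,0) = 10.4200
  k=1: S(1,0) = 10.9208; S(1,1) = 9.9422
  k=2: S(2,0) = 11.4456; S(2,1) = 10.4200; S(2,2) = 9.4863
Terminal payoffs V(N, i) = max(S_T - K, 0):
  V(2,0) = 1.495600; V(2,1) = 0.470000; V(2,2) = 0.000000
Backward induction: V(k, i) = exp(-r*dt) * [p * V(k+1, i) + (1-p) * V(k+1, i+1)].
  V(1,0) = exp(-r*dt) * [p*1.495600 + (1-p)*0.470000] = 0.971181
  V(1,1) = exp(-r*dt) * [p*0.470000 + (1-p)*0.000000] = 0.229685
  V(0,0) = exp(-r*dt) * [p*0.971181 + (1-p)*0.229685] = 0.592037


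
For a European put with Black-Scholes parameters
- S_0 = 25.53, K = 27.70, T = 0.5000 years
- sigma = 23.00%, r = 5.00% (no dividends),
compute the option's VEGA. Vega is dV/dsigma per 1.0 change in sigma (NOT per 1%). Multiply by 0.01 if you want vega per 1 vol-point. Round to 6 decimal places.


d1 = -0.2665680777; d2 = -0.4292026374
phi(d1) = 0.3850169948; exp(-qT) = 1.0000000000; exp(-rT) = 0.9753099120
Vega = S * exp(-qT) * phi(d1) * sqrt(T) = 25.5300 * 1.0000000000 * 0.3850169948 * 0.7071067812 = 6.950495

Answer: Vega = 6.950495


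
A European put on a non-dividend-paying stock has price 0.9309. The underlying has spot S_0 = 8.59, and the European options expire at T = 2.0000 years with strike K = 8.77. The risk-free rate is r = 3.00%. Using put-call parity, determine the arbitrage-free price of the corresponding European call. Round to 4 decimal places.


Put-call parity: C - P = S_0 * exp(-qT) - K * exp(-rT).
S_0 * exp(-qT) = 8.5900 * 1.00000000 = 8.59000000
K * exp(-rT) = 8.7700 * 0.94176453 = 8.25927496
C = P + S*exp(-qT) - K*exp(-rT)
C = 0.9309 + 8.59000000 - 8.25927496 = 1.2616

Answer: Call price = 1.2616


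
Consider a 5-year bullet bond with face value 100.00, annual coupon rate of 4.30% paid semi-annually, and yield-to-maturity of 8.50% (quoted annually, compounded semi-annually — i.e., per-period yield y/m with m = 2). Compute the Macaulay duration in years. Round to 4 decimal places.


Coupon per period c = face * coupon_rate / m = 2.150000
Periods per year m = 2; per-period yield y/m = 0.042500
Number of cashflows N = 10
Cashflows (t years, CF_t, discount factor 1/(1+y/m)^(m*t), PV):
  t = 0.5000: CF_t = 2.150000, DF = 0.959233, PV = 2.062350
  t = 1.0000: CF_t = 2.150000, DF = 0.920127, PV = 1.978273
  t = 1.5000: CF_t = 2.150000, DF = 0.882616, PV = 1.897624
  t = 2.0000: CF_t = 2.150000, DF = 0.846634, PV = 1.820263
  t = 2.5000: CF_t = 2.150000, DF = 0.812119, PV = 1.746056
  t = 3.0000: CF_t = 2.150000, DF = 0.779011, PV = 1.674874
  t = 3.5000: CF_t = 2.150000, DF = 0.747253, PV = 1.606594
  t = 4.0000: CF_t = 2.150000, DF = 0.716789, PV = 1.541097
  t = 4.5000: CF_t = 2.150000, DF = 0.687568, PV = 1.478270
  t = 5.0000: CF_t = 102.150000, DF = 0.659537, PV = 67.371735
Price P = sum_t PV_t = 83.177137
Macaulay numerator sum_t t * PV_t:
  t * PV_t at t = 0.5000: 1.031175
  t * PV_t at t = 1.0000: 1.978273
  t * PV_t at t = 1.5000: 2.846437
  t * PV_t at t = 2.0000: 3.640527
  t * PV_t at t = 2.5000: 4.365140
  t * PV_t at t = 3.0000: 5.024621
  t * PV_t at t = 3.5000: 5.623077
  t * PV_t at t = 4.0000: 6.164388
  t * PV_t at t = 4.5000: 6.652217
  t * PV_t at t = 5.0000: 336.858677
Macaulay duration D = (sum_t t * PV_t) / P = 374.184532 / 83.177137 = 4.498646

Answer: Macaulay duration = 4.4986 years


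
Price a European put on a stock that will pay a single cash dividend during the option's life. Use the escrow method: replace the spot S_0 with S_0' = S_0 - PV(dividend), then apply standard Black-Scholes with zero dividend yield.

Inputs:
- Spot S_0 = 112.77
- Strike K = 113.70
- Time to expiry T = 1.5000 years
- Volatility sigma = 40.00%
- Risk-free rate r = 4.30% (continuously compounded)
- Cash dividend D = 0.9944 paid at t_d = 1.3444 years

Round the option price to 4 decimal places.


Answer: Price = 18.6157

Derivation:
PV(D) = D * exp(-r * t_d) = 0.9944 * 0.94383001 = 0.93854456
S_0' = S_0 - PV(D) = 112.7700 - 0.93854456 = 111.83145544
d1 = (ln(S_0'/K) + (r + sigma^2/2)*T) / (sigma*sqrt(T)) = 0.34278461
d2 = d1 - sigma*sqrt(T) = -0.14711334
exp(-rT) = 0.93753611
N(-d1) = 0.36588025; N(-d2) = 0.55847872
P = K * exp(-rT) * N(-d2) - S_0' * N(-d1) = 113.7000 * 0.93753611 * 0.55847872 - 111.83145544 * 0.36588025 = 18.6157


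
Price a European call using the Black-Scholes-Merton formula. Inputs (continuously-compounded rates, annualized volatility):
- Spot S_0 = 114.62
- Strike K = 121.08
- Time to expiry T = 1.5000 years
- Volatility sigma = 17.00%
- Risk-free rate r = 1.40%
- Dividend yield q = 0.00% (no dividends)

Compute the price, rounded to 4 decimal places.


d1 = (ln(S/K) + (r - q + 0.5*sigma^2) * T) / (sigma * sqrt(T)) = -0.05837554
d2 = d1 - sigma * sqrt(T) = -0.26658217
exp(-rT) = 0.97921896; exp(-qT) = 1.00000000
C = S_0 * exp(-qT) * N(d1) - K * exp(-rT) * N(d2)
N(d1) = 0.47672475; N(d2) = 0.39489544
C = 114.6200 * 1.00000000 * 0.47672475 - 121.0800 * 0.97921896 * 0.39489544 = 7.8219

Answer: Price = 7.8219


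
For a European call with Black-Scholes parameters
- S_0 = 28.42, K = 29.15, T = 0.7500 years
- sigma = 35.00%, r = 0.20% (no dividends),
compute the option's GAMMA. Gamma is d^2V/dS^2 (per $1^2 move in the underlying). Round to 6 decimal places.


Answer: Gamma = 0.046189

Derivation:
d1 = 0.0728309545; d2 = -0.2302779368
phi(d1) = 0.3978856179; exp(-qT) = 1.0000000000; exp(-rT) = 0.9985011244
Gamma = exp(-qT) * phi(d1) / (S * sigma * sqrt(T)) = 1.0000000000 * 0.3978856179 / (28.4200 * 0.3500 * 0.8660254038) = 0.046189


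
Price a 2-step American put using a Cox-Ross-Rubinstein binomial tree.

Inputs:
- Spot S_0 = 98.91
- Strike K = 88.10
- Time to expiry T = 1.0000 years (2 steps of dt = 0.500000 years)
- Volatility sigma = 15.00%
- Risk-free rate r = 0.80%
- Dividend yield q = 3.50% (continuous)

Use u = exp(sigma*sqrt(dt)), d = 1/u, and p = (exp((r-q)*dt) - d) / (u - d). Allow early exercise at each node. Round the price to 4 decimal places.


dt = T/N = 0.500000
u = exp(sigma*sqrt(dt)) = 1.111895; d = 1/u = 0.899365
p = (exp((r-q)*dt) - d) / (u - d) = 0.410415
Discount per step: exp(-r*dt) = 0.996008
Stock lattice S(k, i) with i counting down-moves:
  k=0: S(0,0) = 98.9100
  k=1: S(1,0) = 109.9776; S(1,1) = 88.9562
  k=2: S(2,0) = 122.2835; S(2,1) = 98.9100; S(2,2) = 80.0041
Terminal payoffs V(N, i) = max(K - S_T, 0):
  V(2,0) = 0.000000; V(2,1) = 0.000000; V(2,2) = 8.095866
Backward induction: V(k, i) = exp(-r*dt) * [p * V(k+1, i) + (1-p) * V(k+1, i+1)]; then take max(V_cont, immediate exercise) for American.
  V(1,0) = exp(-r*dt) * [p*0.000000 + (1-p)*0.000000] = 0.000000; exercise = 0.000000; V(1,0) = max -> 0.000000
  V(1,1) = exp(-r*dt) * [p*0.000000 + (1-p)*8.095866] = 4.754149; exercise = 0.000000; V(1,1) = max -> 4.754149
  V(0,0) = exp(-r*dt) * [p*0.000000 + (1-p)*4.754149] = 2.791786; exercise = 0.000000; V(0,0) = max -> 2.791786

Answer: Price = V(0,0) = 2.7918


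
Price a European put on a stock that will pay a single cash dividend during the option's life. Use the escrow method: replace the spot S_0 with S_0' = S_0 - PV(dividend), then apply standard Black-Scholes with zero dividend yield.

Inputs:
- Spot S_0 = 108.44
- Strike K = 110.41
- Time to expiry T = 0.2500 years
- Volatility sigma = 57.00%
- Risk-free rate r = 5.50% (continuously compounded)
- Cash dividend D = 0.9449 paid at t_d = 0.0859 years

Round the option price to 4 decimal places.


Answer: Price = 12.9747

Derivation:
PV(D) = D * exp(-r * t_d) = 0.9449 * 0.99528664 = 0.94044635
S_0' = S_0 - PV(D) = 108.4400 - 0.94044635 = 107.49955365
d1 = (ln(S_0'/K) + (r + sigma^2/2)*T) / (sigma*sqrt(T)) = 0.09701223
d2 = d1 - sigma*sqrt(T) = -0.18798777
exp(-rT) = 0.98634410
N(-d1) = 0.46135834; N(-d2) = 0.57455688
P = K * exp(-rT) * N(-d2) - S_0' * N(-d1) = 110.4100 * 0.98634410 * 0.57455688 - 107.49955365 * 0.46135834 = 12.9747


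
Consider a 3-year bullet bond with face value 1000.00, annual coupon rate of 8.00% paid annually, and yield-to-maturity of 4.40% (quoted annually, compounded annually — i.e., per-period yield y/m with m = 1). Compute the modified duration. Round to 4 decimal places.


Answer: Modified duration = 2.6760

Derivation:
Coupon per period c = face * coupon_rate / m = 80.000000
Periods per year m = 1; per-period yield y/m = 0.044000
Number of cashflows N = 3
Cashflows (t years, CF_t, discount factor 1/(1+y/m)^(m*t), PV):
  t = 1.0000: CF_t = 80.000000, DF = 0.957854, PV = 76.628352
  t = 2.0000: CF_t = 80.000000, DF = 0.917485, PV = 73.398805
  t = 3.0000: CF_t = 1080.000000, DF = 0.878817, PV = 949.122479
Price P = sum_t PV_t = 1099.149637
First compute Macaulay numerator sum_t t * PV_t:
  t * PV_t at t = 1.0000: 76.628352
  t * PV_t at t = 2.0000: 146.797610
  t * PV_t at t = 3.0000: 2847.367438
Macaulay duration D = 3070.793401 / 1099.149637 = 2.793790
Modified duration = D / (1 + y/m) = 2.793790 / (1 + 0.044000) = 2.676044


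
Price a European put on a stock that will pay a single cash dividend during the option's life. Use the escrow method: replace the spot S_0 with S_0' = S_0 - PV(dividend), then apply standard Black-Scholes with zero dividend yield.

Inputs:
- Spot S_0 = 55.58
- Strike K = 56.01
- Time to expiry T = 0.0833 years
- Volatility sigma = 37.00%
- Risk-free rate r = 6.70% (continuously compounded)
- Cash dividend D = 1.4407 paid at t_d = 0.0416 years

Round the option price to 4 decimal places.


Answer: Price = 3.1978

Derivation:
PV(D) = D * exp(-r * t_d) = 1.4407 * 0.99721668 = 1.43669007
S_0' = S_0 - PV(D) = 55.5800 - 1.43669007 = 54.14330993
d1 = (ln(S_0'/K) + (r + sigma^2/2)*T) / (sigma*sqrt(T)) = -0.21175366
d2 = d1 - sigma*sqrt(T) = -0.31854210
exp(-rT) = 0.99443445
N(-d1) = 0.58385039; N(-d2) = 0.62496312
P = K * exp(-rT) * N(-d2) - S_0' * N(-d1) = 56.0100 * 0.99443445 * 0.62496312 - 54.14330993 * 0.58385039 = 3.1978


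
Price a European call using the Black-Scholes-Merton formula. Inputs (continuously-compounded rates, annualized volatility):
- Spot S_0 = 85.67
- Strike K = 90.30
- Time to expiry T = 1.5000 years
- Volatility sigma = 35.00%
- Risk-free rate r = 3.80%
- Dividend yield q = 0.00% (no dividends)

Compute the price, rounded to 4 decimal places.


d1 = (ln(S/K) + (r - q + 0.5*sigma^2) * T) / (sigma * sqrt(T)) = 0.22451380
d2 = d1 - sigma * sqrt(T) = -0.20414690
exp(-rT) = 0.94459407; exp(-qT) = 1.00000000
C = S_0 * exp(-qT) * N(d1) - K * exp(-rT) * N(d2)
N(d1) = 0.58882124; N(d2) = 0.41911935
C = 85.6700 * 1.00000000 * 0.58882124 - 90.3000 * 0.94459407 * 0.41911935 = 14.6948

Answer: Price = 14.6948


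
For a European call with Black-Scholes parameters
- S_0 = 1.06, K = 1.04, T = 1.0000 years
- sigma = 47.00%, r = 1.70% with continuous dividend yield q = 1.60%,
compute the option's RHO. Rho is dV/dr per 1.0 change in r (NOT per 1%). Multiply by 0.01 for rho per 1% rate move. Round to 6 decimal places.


Answer: Rho = 0.433257

Derivation:
d1 = 0.2776557340; d2 = -0.1923442660
phi(d1) = 0.3838571171; exp(-qT) = 0.9841273201; exp(-rT) = 0.9831436846
N(d2) = 0.4237362732
Rho = K*T*exp(-rT)*N(d2) = 1.0400 * 1.0000 * 0.9831436846 * 0.4237362732 = 0.433257


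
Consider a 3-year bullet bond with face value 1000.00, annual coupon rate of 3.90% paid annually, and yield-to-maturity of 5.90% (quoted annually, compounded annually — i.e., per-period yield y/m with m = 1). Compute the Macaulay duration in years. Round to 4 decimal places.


Coupon per period c = face * coupon_rate / m = 39.000000
Periods per year m = 1; per-period yield y/m = 0.059000
Number of cashflows N = 3
Cashflows (t years, CF_t, discount factor 1/(1+y/m)^(m*t), PV):
  t = 1.0000: CF_t = 39.000000, DF = 0.944287, PV = 36.827195
  t = 2.0000: CF_t = 39.000000, DF = 0.891678, PV = 34.775444
  t = 3.0000: CF_t = 1039.000000, DF = 0.842000, PV = 874.838057
Price P = sum_t PV_t = 946.440696
Macaulay numerator sum_t t * PV_t:
  t * PV_t at t = 1.0000: 36.827195
  t * PV_t at t = 2.0000: 69.550889
  t * PV_t at t = 3.0000: 2624.514170
Macaulay duration D = (sum_t t * PV_t) / P = 2730.892254 / 946.440696 = 2.885434

Answer: Macaulay duration = 2.8854 years


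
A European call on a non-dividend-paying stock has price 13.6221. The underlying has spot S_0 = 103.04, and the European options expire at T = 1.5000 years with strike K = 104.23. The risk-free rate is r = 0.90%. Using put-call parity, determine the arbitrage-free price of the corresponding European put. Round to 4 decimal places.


Answer: Put price = 13.4145

Derivation:
Put-call parity: C - P = S_0 * exp(-qT) - K * exp(-rT).
S_0 * exp(-qT) = 103.0400 * 1.00000000 = 103.04000000
K * exp(-rT) = 104.2300 * 0.98659072 = 102.83235036
P = C - S*exp(-qT) + K*exp(-rT)
P = 13.6221 - 103.04000000 + 102.83235036 = 13.4145


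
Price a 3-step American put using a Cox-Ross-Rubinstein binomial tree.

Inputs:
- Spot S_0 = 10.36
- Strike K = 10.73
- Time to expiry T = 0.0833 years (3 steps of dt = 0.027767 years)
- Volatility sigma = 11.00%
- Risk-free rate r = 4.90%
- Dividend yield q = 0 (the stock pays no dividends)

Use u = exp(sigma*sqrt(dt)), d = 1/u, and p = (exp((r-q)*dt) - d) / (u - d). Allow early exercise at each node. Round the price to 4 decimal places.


dt = T/N = 0.027767
u = exp(sigma*sqrt(dt)) = 1.018499; d = 1/u = 0.981837
p = (exp((r-q)*dt) - d) / (u - d) = 0.532555
Discount per step: exp(-r*dt) = 0.998640
Stock lattice S(k, i) with i counting down-moves:
  k=0: S(0,0) = 10.3600
  k=1: S(1,0) = 10.5516; S(1,1) = 10.1718
  k=2: S(2,0) = 10.7468; S(2,1) = 10.3600; S(2,2) = 9.9871
  k=3: S(3,0) = 10.9456; S(3,1) = 10.5516; S(3,2) = 10.1718; S(3,3) = 9.8057
Terminal payoffs V(N, i) = max(K - S_T, 0):
  V(3,0) = 0.000000; V(3,1) = 0.178354; V(3,2) = 0.558166; V(3,3) = 0.924306
Backward induction: V(k, i) = exp(-r*dt) * [p * V(k+1, i) + (1-p) * V(k+1, i+1)]; then take max(V_cont, immediate exercise) for American.
  V(2,0) = exp(-r*dt) * [p*0.000000 + (1-p)*0.178354] = 0.083257; exercise = 0.000000; V(2,0) = max -> 0.083257
  V(2,1) = exp(-r*dt) * [p*0.178354 + (1-p)*0.558166] = 0.355411; exercise = 0.370000; V(2,1) = max -> 0.370000
  V(2,2) = exp(-r*dt) * [p*0.558166 + (1-p)*0.924306] = 0.728325; exercise = 0.742914; V(2,2) = max -> 0.742914
  V(1,0) = exp(-r*dt) * [p*0.083257 + (1-p)*0.370000] = 0.216998; exercise = 0.178354; V(1,0) = max -> 0.216998
  V(1,1) = exp(-r*dt) * [p*0.370000 + (1-p)*0.742914] = 0.543577; exercise = 0.558166; V(1,1) = max -> 0.558166
  V(0,0) = exp(-r*dt) * [p*0.216998 + (1-p)*0.558166] = 0.375963; exercise = 0.370000; V(0,0) = max -> 0.375963

Answer: Price = V(0,0) = 0.3760


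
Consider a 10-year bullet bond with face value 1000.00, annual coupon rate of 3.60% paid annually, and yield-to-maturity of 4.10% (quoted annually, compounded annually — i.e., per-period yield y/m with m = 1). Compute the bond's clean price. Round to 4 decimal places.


Answer: Price = 959.6467

Derivation:
Coupon per period c = face * coupon_rate / m = 36.000000
Periods per year m = 1; per-period yield y/m = 0.041000
Number of cashflows N = 10
Cashflows (t years, CF_t, discount factor 1/(1+y/m)^(m*t), PV):
  t = 1.0000: CF_t = 36.000000, DF = 0.960615, PV = 34.582133
  t = 2.0000: CF_t = 36.000000, DF = 0.922781, PV = 33.220108
  t = 3.0000: CF_t = 36.000000, DF = 0.886437, PV = 31.911727
  t = 4.0000: CF_t = 36.000000, DF = 0.851524, PV = 30.654877
  t = 5.0000: CF_t = 36.000000, DF = 0.817987, PV = 29.447529
  t = 6.0000: CF_t = 36.000000, DF = 0.785770, PV = 28.287732
  t = 7.0000: CF_t = 36.000000, DF = 0.754823, PV = 27.173614
  t = 8.0000: CF_t = 36.000000, DF = 0.725094, PV = 26.103375
  t = 9.0000: CF_t = 36.000000, DF = 0.696536, PV = 25.075288
  t = 10.0000: CF_t = 1036.000000, DF = 0.669103, PV = 693.190274
Price P = sum_t PV_t = 959.646656


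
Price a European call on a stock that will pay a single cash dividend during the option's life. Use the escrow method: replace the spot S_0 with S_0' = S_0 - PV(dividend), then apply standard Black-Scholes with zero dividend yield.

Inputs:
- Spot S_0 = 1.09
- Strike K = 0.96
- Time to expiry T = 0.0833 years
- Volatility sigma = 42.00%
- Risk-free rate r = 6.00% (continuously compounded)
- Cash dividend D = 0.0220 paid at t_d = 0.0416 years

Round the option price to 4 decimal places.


Answer: Price = 0.1247

Derivation:
PV(D) = D * exp(-r * t_d) = 0.0220 * 0.99750711 = 0.02194516
S_0' = S_0 - PV(D) = 1.0900 - 0.02194516 = 1.06805484
d1 = (ln(S_0'/K) + (r + sigma^2/2)*T) / (sigma*sqrt(T)) = 0.98174251
d2 = d1 - sigma*sqrt(T) = 0.86052321
exp(-rT) = 0.99501447
N(d1) = 0.83688664; N(d2) = 0.80524965
C = S_0' * N(d1) - K * exp(-rT) * N(d2) = 1.06805484 * 0.83688664 - 0.9600 * 0.99501447 * 0.80524965 = 0.1247


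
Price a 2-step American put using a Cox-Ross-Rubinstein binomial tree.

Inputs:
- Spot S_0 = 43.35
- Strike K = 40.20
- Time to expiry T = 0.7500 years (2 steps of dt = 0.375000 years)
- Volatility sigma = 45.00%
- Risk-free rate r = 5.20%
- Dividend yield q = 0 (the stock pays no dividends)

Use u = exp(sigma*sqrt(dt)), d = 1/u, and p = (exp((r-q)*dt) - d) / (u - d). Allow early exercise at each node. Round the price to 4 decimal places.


Answer: Price = V(0,0) = 4.1606

Derivation:
dt = T/N = 0.375000
u = exp(sigma*sqrt(dt)) = 1.317278; d = 1/u = 0.759141
p = (exp((r-q)*dt) - d) / (u - d) = 0.466821
Discount per step: exp(-r*dt) = 0.980689
Stock lattice S(k, i) with i counting down-moves:
  k=0: S(0,0) = 43.3500
  k=1: S(1,0) = 57.1040; S(1,1) = 32.9088
  k=2: S(2,0) = 75.2219; S(2,1) = 43.3500; S(2,2) = 24.9824
Terminal payoffs V(N, i) = max(K - S_T, 0):
  V(2,0) = 0.000000; V(2,1) = 0.000000; V(2,2) = 15.217602
Backward induction: V(k, i) = exp(-r*dt) * [p * V(k+1, i) + (1-p) * V(k+1, i+1)]; then take max(V_cont, immediate exercise) for American.
  V(1,0) = exp(-r*dt) * [p*0.000000 + (1-p)*0.000000] = 0.000000; exercise = 0.000000; V(1,0) = max -> 0.000000
  V(1,1) = exp(-r*dt) * [p*0.000000 + (1-p)*15.217602] = 7.957017; exercise = 7.291233; V(1,1) = max -> 7.957017
  V(0,0) = exp(-r*dt) * [p*0.000000 + (1-p)*7.957017] = 4.160584; exercise = 0.000000; V(0,0) = max -> 4.160584


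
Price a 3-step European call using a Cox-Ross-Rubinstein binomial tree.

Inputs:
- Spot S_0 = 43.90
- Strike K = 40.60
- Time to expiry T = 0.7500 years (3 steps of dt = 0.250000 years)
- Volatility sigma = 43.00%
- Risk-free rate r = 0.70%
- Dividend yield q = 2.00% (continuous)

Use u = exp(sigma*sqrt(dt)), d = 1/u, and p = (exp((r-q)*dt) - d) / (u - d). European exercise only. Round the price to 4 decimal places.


dt = T/N = 0.250000
u = exp(sigma*sqrt(dt)) = 1.239862; d = 1/u = 0.806541
p = (exp((r-q)*dt) - d) / (u - d) = 0.438968
Discount per step: exp(-r*dt) = 0.998252
Stock lattice S(k, i) with i counting down-moves:
  k=0: S(0,0) = 43.9000
  k=1: S(1,0) = 54.4299; S(1,1) = 35.4072
  k=2: S(2,0) = 67.4856; S(2,1) = 43.9000; S(2,2) = 28.5573
  k=3: S(3,0) = 83.6728; S(3,1) = 54.4299; S(3,2) = 35.4072; S(3,3) = 23.0327
Terminal payoffs V(N, i) = max(S_T - K, 0):
  V(3,0) = 43.072831; V(3,1) = 13.829937; V(3,2) = 0.000000; V(3,3) = 0.000000
Backward induction: V(k, i) = exp(-r*dt) * [p * V(k+1, i) + (1-p) * V(k+1, i+1)].
  V(2,0) = exp(-r*dt) * [p*43.072831 + (1-p)*13.829937] = 26.620007
  V(2,1) = exp(-r*dt) * [p*13.829937 + (1-p)*0.000000] = 6.060286
  V(2,2) = exp(-r*dt) * [p*0.000000 + (1-p)*0.000000] = 0.000000
  V(1,0) = exp(-r*dt) * [p*26.620007 + (1-p)*6.060286] = 15.058970
  V(1,1) = exp(-r*dt) * [p*6.060286 + (1-p)*0.000000] = 2.655620
  V(0,0) = exp(-r*dt) * [p*15.058970 + (1-p)*2.655620] = 8.086132

Answer: Price = V(0,0) = 8.0861


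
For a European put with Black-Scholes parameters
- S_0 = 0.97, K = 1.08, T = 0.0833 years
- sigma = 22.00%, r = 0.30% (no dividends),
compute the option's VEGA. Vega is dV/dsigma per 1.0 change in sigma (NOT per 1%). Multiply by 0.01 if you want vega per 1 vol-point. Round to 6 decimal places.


Answer: Vega = 0.028343

Derivation:
d1 = -1.6560850405; d2 = -1.7195808671
phi(d1) = 0.1012414153; exp(-qT) = 1.0000000000; exp(-rT) = 0.9997501312
Vega = S * exp(-qT) * phi(d1) * sqrt(T) = 0.9700 * 1.0000000000 * 0.1012414153 * 0.2886173938 = 0.028343


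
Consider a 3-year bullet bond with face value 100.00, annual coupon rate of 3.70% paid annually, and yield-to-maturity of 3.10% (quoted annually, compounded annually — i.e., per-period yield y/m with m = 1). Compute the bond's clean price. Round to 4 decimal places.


Coupon per period c = face * coupon_rate / m = 3.700000
Periods per year m = 1; per-period yield y/m = 0.031000
Number of cashflows N = 3
Cashflows (t years, CF_t, discount factor 1/(1+y/m)^(m*t), PV):
  t = 1.0000: CF_t = 3.700000, DF = 0.969932, PV = 3.588749
  t = 2.0000: CF_t = 3.700000, DF = 0.940768, PV = 3.480843
  t = 3.0000: CF_t = 103.700000, DF = 0.912481, PV = 94.624318
Price P = sum_t PV_t = 101.693909

Answer: Price = 101.6939


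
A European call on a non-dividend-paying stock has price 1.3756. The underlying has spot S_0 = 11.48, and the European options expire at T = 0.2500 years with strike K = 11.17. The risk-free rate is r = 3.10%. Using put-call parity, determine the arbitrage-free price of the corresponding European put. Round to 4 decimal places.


Answer: Put price = 0.9794

Derivation:
Put-call parity: C - P = S_0 * exp(-qT) - K * exp(-rT).
S_0 * exp(-qT) = 11.4800 * 1.00000000 = 11.48000000
K * exp(-rT) = 11.1700 * 0.99227995 = 11.08376708
P = C - S*exp(-qT) + K*exp(-rT)
P = 1.3756 - 11.48000000 + 11.08376708 = 0.9794


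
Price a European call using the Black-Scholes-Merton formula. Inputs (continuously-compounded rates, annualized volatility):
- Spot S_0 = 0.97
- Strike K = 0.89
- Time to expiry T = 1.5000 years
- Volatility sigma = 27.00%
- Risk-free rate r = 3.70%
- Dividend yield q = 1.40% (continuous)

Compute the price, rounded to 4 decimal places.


Answer: Price = 0.1793

Derivation:
d1 = (ln(S/K) + (r - q + 0.5*sigma^2) * T) / (sigma * sqrt(T)) = 0.52996558
d2 = d1 - sigma * sqrt(T) = 0.19928446
exp(-rT) = 0.94601202; exp(-qT) = 0.97921896
C = S_0 * exp(-qT) * N(d1) - K * exp(-rT) * N(d2)
N(d1) = 0.70193210; N(d2) = 0.57897988
C = 0.9700 * 0.97921896 * 0.70193210 - 0.8900 * 0.94601202 * 0.57897988 = 0.1793


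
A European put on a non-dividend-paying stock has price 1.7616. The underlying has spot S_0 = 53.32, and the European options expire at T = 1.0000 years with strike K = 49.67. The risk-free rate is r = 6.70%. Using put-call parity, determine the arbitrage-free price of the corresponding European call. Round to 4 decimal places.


Answer: Call price = 8.6305

Derivation:
Put-call parity: C - P = S_0 * exp(-qT) - K * exp(-rT).
S_0 * exp(-qT) = 53.3200 * 1.00000000 = 53.32000000
K * exp(-rT) = 49.6700 * 0.93519520 = 46.45114565
C = P + S*exp(-qT) - K*exp(-rT)
C = 1.7616 + 53.32000000 - 46.45114565 = 8.6305


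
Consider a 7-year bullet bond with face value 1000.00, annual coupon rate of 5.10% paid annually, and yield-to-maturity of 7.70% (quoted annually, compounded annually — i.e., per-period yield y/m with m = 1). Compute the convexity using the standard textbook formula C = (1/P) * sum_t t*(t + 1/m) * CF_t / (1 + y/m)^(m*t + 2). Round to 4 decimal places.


Answer: Convexity = 39.0018

Derivation:
Coupon per period c = face * coupon_rate / m = 51.000000
Periods per year m = 1; per-period yield y/m = 0.077000
Number of cashflows N = 7
Cashflows (t years, CF_t, discount factor 1/(1+y/m)^(m*t), PV):
  t = 1.0000: CF_t = 51.000000, DF = 0.928505, PV = 47.353760
  t = 2.0000: CF_t = 51.000000, DF = 0.862122, PV = 43.968208
  t = 3.0000: CF_t = 51.000000, DF = 0.800484, PV = 40.824706
  t = 4.0000: CF_t = 51.000000, DF = 0.743254, PV = 37.905948
  t = 5.0000: CF_t = 51.000000, DF = 0.690115, PV = 35.195866
  t = 6.0000: CF_t = 51.000000, DF = 0.640775, PV = 32.679542
  t = 7.0000: CF_t = 1051.000000, DF = 0.594963, PV = 625.306284
Price P = sum_t PV_t = 863.234315
Convexity numerator sum_t t*(t + 1/m) * CF_t / (1+y/m)^(m*t + 2):
  t = 1.0000: term = 81.649412
  t = 2.0000: term = 227.435688
  t = 3.0000: term = 422.350396
  t = 4.0000: term = 653.590832
  t = 5.0000: term = 910.293639
  t = 6.0000: term = 1183.297209
  t = 7.0000: term = 30189.047682
Convexity = (1/P) * sum = 33667.664858 / 863.234315 = 39.001768


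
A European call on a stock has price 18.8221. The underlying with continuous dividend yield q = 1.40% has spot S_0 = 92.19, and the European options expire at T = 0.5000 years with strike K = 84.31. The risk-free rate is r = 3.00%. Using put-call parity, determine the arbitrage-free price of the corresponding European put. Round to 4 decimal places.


Put-call parity: C - P = S_0 * exp(-qT) - K * exp(-rT).
S_0 * exp(-qT) = 92.1900 * 0.99302444 = 91.54692339
K * exp(-rT) = 84.3100 * 0.98511194 = 83.05478763
P = C - S*exp(-qT) + K*exp(-rT)
P = 18.8221 - 91.54692339 + 83.05478763 = 10.3300

Answer: Put price = 10.3300


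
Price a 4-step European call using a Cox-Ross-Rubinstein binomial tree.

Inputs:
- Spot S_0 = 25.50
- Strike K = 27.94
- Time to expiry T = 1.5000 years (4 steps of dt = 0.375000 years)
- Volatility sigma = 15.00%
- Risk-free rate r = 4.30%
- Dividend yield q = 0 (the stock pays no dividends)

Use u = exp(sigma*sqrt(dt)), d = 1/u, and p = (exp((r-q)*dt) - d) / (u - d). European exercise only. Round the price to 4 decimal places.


Answer: Price = V(0,0) = 1.6472

Derivation:
dt = T/N = 0.375000
u = exp(sigma*sqrt(dt)) = 1.096207; d = 1/u = 0.912237
p = (exp((r-q)*dt) - d) / (u - d) = 0.565413
Discount per step: exp(-r*dt) = 0.984004
Stock lattice S(k, i) with i counting down-moves:
  k=0: S(0,0) = 25.5000
  k=1: S(1,0) = 27.9533; S(1,1) = 23.2620
  k=2: S(2,0) = 30.6426; S(2,1) = 25.5000; S(2,2) = 21.2205
  k=3: S(3,0) = 33.5906; S(3,1) = 27.9533; S(3,2) = 23.2620; S(3,3) = 19.3581
  k=4: S(4,0) = 36.8222; S(4,1) = 30.6426; S(4,2) = 25.5000; S(4,3) = 21.2205; S(4,4) = 17.6592
Terminal payoffs V(N, i) = max(S_T - K, 0):
  V(4,0) = 8.882236; V(4,1) = 2.702569; V(4,2) = 0.000000; V(4,3) = 0.000000; V(4,4) = 0.000000
Backward induction: V(k, i) = exp(-r*dt) * [p * V(k+1, i) + (1-p) * V(k+1, i+1)].
  V(3,0) = exp(-r*dt) * [p*8.882236 + (1-p)*2.702569] = 6.097512
  V(3,1) = exp(-r*dt) * [p*2.702569 + (1-p)*0.000000] = 1.503624
  V(3,2) = exp(-r*dt) * [p*0.000000 + (1-p)*0.000000] = 0.000000
  V(3,3) = exp(-r*dt) * [p*0.000000 + (1-p)*0.000000] = 0.000000
  V(2,0) = exp(-r*dt) * [p*6.097512 + (1-p)*1.503624] = 4.035468
  V(2,1) = exp(-r*dt) * [p*1.503624 + (1-p)*0.000000] = 0.836569
  V(2,2) = exp(-r*dt) * [p*0.000000 + (1-p)*0.000000] = 0.000000
  V(1,0) = exp(-r*dt) * [p*4.035468 + (1-p)*0.836569] = 2.602954
  V(1,1) = exp(-r*dt) * [p*0.836569 + (1-p)*0.000000] = 0.465441
  V(0,0) = exp(-r*dt) * [p*2.602954 + (1-p)*0.465441] = 1.647241


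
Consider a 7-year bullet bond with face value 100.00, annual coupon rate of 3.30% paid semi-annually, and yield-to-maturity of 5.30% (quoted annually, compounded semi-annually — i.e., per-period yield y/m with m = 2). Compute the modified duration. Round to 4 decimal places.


Coupon per period c = face * coupon_rate / m = 1.650000
Periods per year m = 2; per-period yield y/m = 0.026500
Number of cashflows N = 14
Cashflows (t years, CF_t, discount factor 1/(1+y/m)^(m*t), PV):
  t = 0.5000: CF_t = 1.650000, DF = 0.974184, PV = 1.607404
  t = 1.0000: CF_t = 1.650000, DF = 0.949035, PV = 1.565907
  t = 1.5000: CF_t = 1.650000, DF = 0.924535, PV = 1.525482
  t = 2.0000: CF_t = 1.650000, DF = 0.900667, PV = 1.486100
  t = 2.5000: CF_t = 1.650000, DF = 0.877415, PV = 1.447735
  t = 3.0000: CF_t = 1.650000, DF = 0.854764, PV = 1.410361
  t = 3.5000: CF_t = 1.650000, DF = 0.832698, PV = 1.373951
  t = 4.0000: CF_t = 1.650000, DF = 0.811201, PV = 1.338481
  t = 4.5000: CF_t = 1.650000, DF = 0.790259, PV = 1.303927
  t = 5.0000: CF_t = 1.650000, DF = 0.769858, PV = 1.270265
  t = 5.5000: CF_t = 1.650000, DF = 0.749983, PV = 1.237472
  t = 6.0000: CF_t = 1.650000, DF = 0.730622, PV = 1.205526
  t = 6.5000: CF_t = 1.650000, DF = 0.711760, PV = 1.174404
  t = 7.0000: CF_t = 101.650000, DF = 0.693385, PV = 70.482619
Price P = sum_t PV_t = 88.429635
First compute Macaulay numerator sum_t t * PV_t:
  t * PV_t at t = 0.5000: 0.803702
  t * PV_t at t = 1.0000: 1.565907
  t * PV_t at t = 1.5000: 2.288223
  t * PV_t at t = 2.0000: 2.972201
  t * PV_t at t = 2.5000: 3.619338
  t * PV_t at t = 3.0000: 4.231082
  t * PV_t at t = 3.5000: 4.808829
  t * PV_t at t = 4.0000: 5.353925
  t * PV_t at t = 4.5000: 5.867673
  t * PV_t at t = 5.0000: 6.351326
  t * PV_t at t = 5.5000: 6.806097
  t * PV_t at t = 6.0000: 7.233155
  t * PV_t at t = 6.5000: 7.633626
  t * PV_t at t = 7.0000: 493.378331
Macaulay duration D = 552.913415 / 88.429635 = 6.252581
Modified duration = D / (1 + y/m) = 6.252581 / (1 + 0.026500) = 6.091165

Answer: Modified duration = 6.0912


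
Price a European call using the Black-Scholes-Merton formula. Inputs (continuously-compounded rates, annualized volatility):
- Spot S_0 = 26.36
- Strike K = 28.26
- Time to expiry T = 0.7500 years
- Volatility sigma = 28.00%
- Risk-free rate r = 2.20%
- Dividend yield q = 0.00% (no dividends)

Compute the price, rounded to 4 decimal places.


Answer: Price = 1.9565

Derivation:
d1 = (ln(S/K) + (r - q + 0.5*sigma^2) * T) / (sigma * sqrt(T)) = -0.09773578
d2 = d1 - sigma * sqrt(T) = -0.34022290
exp(-rT) = 0.98363538; exp(-qT) = 1.00000000
C = S_0 * exp(-qT) * N(d1) - K * exp(-rT) * N(d2)
N(d1) = 0.46107105; N(d2) = 0.36684434
C = 26.3600 * 1.00000000 * 0.46107105 - 28.2600 * 0.98363538 * 0.36684434 = 1.9565


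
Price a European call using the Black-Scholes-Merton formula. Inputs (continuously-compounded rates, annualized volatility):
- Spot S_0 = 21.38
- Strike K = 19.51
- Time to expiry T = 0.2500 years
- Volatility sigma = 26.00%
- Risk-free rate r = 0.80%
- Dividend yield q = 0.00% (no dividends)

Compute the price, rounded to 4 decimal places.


Answer: Price = 2.2752

Derivation:
d1 = (ln(S/K) + (r - q + 0.5*sigma^2) * T) / (sigma * sqrt(T)) = 0.78445193
d2 = d1 - sigma * sqrt(T) = 0.65445193
exp(-rT) = 0.99800200; exp(-qT) = 1.00000000
C = S_0 * exp(-qT) * N(d1) - K * exp(-rT) * N(d2)
N(d1) = 0.78361251; N(d2) = 0.74358966
C = 21.3800 * 1.00000000 * 0.78361251 - 19.5100 * 0.99800200 * 0.74358966 = 2.2752


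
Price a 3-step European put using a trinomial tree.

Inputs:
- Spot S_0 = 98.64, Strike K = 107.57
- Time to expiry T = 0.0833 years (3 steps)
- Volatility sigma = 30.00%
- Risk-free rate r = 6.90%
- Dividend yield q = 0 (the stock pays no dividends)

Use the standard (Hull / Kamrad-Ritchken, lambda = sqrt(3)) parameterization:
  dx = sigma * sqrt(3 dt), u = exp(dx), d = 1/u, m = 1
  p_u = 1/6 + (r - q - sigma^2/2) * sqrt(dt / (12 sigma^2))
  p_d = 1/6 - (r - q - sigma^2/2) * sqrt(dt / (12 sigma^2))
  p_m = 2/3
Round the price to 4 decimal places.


Answer: Price = V(0,0) = 8.9757

Derivation:
dt = T/N = 0.027767; dx = sigma*sqrt(3*dt) = 0.086585
u = exp(dx) = 1.090444; d = 1/u = 0.917057
p_u = 0.170515, p_m = 0.666667, p_d = 0.162818
Discount per step: exp(-r*dt) = 0.998086
Stock lattice S(k, j) with j the centered position index:
  k=0: S(0,+0) = 98.6400
  k=1: S(1,-1) = 90.4585; S(1,+0) = 98.6400; S(1,+1) = 107.5614
  k=2: S(2,-2) = 82.9557; S(2,-1) = 90.4585; S(2,+0) = 98.6400; S(2,+1) = 107.5614; S(2,+2) = 117.2897
  k=3: S(3,-3) = 76.0751; S(3,-2) = 82.9557; S(3,-1) = 90.4585; S(3,+0) = 98.6400; S(3,+1) = 107.5614; S(3,+2) = 117.2897; S(3,+3) = 127.8979
Terminal payoffs V(N, j) = max(K - S_T, 0):
  V(3,-3) = 31.494885; V(3,-2) = 24.614326; V(3,-1) = 17.111459; V(3,+0) = 8.930000; V(3,+1) = 0.008575; V(3,+2) = 0.000000; V(3,+3) = 0.000000
Backward induction: V(k, j) = exp(-r*dt) * [p_u * V(k+1, j+1) + p_m * V(k+1, j) + p_d * V(k+1, j-1)]
  V(2,-2) = exp(-r*dt) * [p_u*17.111459 + p_m*24.614326 + p_d*31.494885] = 24.408448
  V(2,-1) = exp(-r*dt) * [p_u*8.930000 + p_m*17.111459 + p_d*24.614326] = 16.905583
  V(2,+0) = exp(-r*dt) * [p_u*0.008575 + p_m*8.930000 + p_d*17.111459] = 8.724126
  V(2,+1) = exp(-r*dt) * [p_u*0.000000 + p_m*0.008575 + p_d*8.930000] = 1.456892
  V(2,+2) = exp(-r*dt) * [p_u*0.000000 + p_m*0.000000 + p_d*0.008575] = 0.001394
  V(1,-1) = exp(-r*dt) * [p_u*8.724126 + p_m*16.905583 + p_d*24.408448] = 16.700101
  V(1,+0) = exp(-r*dt) * [p_u*1.456892 + p_m*8.724126 + p_d*16.905583] = 8.800170
  V(1,+1) = exp(-r*dt) * [p_u*0.001394 + p_m*1.456892 + p_d*8.724126] = 2.387369
  V(0,+0) = exp(-r*dt) * [p_u*2.387369 + p_m*8.800170 + p_d*16.700101] = 8.975733


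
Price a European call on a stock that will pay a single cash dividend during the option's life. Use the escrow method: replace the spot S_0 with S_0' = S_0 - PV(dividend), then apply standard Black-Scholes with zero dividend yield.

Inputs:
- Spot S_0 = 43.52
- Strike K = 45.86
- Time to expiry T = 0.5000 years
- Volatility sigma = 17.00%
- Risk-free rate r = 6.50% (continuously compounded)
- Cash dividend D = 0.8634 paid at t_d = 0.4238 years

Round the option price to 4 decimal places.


Answer: Price = 1.3406

Derivation:
PV(D) = D * exp(-r * t_d) = 0.8634 * 0.97282896 = 0.83994052
S_0' = S_0 - PV(D) = 43.5200 - 0.83994052 = 42.68005948
d1 = (ln(S_0'/K) + (r + sigma^2/2)*T) / (sigma*sqrt(T)) = -0.26734008
d2 = d1 - sigma*sqrt(T) = -0.38754823
exp(-rT) = 0.96802245
N(d1) = 0.39460366; N(d2) = 0.34917519
C = S_0' * N(d1) - K * exp(-rT) * N(d2) = 42.68005948 * 0.39460366 - 45.8600 * 0.96802245 * 0.34917519 = 1.3406


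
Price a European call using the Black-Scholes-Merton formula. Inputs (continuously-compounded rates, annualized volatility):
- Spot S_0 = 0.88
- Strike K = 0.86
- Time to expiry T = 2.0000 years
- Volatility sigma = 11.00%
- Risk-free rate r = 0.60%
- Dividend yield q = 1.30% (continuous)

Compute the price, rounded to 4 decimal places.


d1 = (ln(S/K) + (r - q + 0.5*sigma^2) * T) / (sigma * sqrt(T)) = 0.13556856
d2 = d1 - sigma * sqrt(T) = -0.01999493
exp(-rT) = 0.98807171; exp(-qT) = 0.97433509
C = S_0 * exp(-qT) * N(d1) - K * exp(-rT) * N(d2)
N(d1) = 0.55391882; N(d2) = 0.49202371
C = 0.8800 * 0.97433509 * 0.55391882 - 0.8600 * 0.98807171 * 0.49202371 = 0.0568

Answer: Price = 0.0568


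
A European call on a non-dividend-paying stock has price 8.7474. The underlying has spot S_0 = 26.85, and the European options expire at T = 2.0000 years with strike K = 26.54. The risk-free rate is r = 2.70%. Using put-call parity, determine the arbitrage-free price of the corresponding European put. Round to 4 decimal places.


Put-call parity: C - P = S_0 * exp(-qT) - K * exp(-rT).
S_0 * exp(-qT) = 26.8500 * 1.00000000 = 26.85000000
K * exp(-rT) = 26.5400 * 0.94743211 = 25.14484811
P = C - S*exp(-qT) + K*exp(-rT)
P = 8.7474 - 26.85000000 + 25.14484811 = 7.0422

Answer: Put price = 7.0422


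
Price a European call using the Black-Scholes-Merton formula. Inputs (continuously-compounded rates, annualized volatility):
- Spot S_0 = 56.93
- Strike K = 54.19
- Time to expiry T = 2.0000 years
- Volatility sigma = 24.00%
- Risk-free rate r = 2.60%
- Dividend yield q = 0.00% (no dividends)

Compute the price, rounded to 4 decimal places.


d1 = (ln(S/K) + (r - q + 0.5*sigma^2) * T) / (sigma * sqrt(T)) = 0.46824038
d2 = d1 - sigma * sqrt(T) = 0.12882912
exp(-rT) = 0.94932887; exp(-qT) = 1.00000000
C = S_0 * exp(-qT) * N(d1) - K * exp(-rT) * N(d2)
N(d1) = 0.68019365; N(d2) = 0.55125357
C = 56.9300 * 1.00000000 * 0.68019365 - 54.1900 * 0.94932887 * 0.55125357 = 10.3647

Answer: Price = 10.3647


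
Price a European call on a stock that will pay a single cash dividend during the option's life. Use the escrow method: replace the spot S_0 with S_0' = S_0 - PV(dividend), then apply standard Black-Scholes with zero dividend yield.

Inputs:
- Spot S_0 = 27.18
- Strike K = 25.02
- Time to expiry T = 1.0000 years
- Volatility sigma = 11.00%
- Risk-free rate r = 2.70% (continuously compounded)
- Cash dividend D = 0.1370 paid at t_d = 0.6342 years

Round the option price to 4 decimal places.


Answer: Price = 2.9486

Derivation:
PV(D) = D * exp(-r * t_d) = 0.1370 * 0.98302237 = 0.13467406
S_0' = S_0 - PV(D) = 27.1800 - 0.13467406 = 27.04532594
d1 = (ln(S_0'/K) + (r + sigma^2/2)*T) / (sigma*sqrt(T)) = 1.00807902
d2 = d1 - sigma*sqrt(T) = 0.89807902
exp(-rT) = 0.97336124
N(d1) = 0.84329173; N(d2) = 0.81542829
C = S_0' * N(d1) - K * exp(-rT) * N(d2) = 27.04532594 * 0.84329173 - 25.0200 * 0.97336124 * 0.81542829 = 2.9486


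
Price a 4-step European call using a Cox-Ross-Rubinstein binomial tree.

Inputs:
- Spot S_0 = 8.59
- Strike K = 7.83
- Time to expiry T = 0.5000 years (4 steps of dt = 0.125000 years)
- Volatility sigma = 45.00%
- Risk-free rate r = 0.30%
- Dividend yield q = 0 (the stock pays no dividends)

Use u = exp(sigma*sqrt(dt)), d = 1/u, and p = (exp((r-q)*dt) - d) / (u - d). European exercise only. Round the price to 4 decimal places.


Answer: Price = V(0,0) = 1.5027

Derivation:
dt = T/N = 0.125000
u = exp(sigma*sqrt(dt)) = 1.172454; d = 1/u = 0.852912
p = (exp((r-q)*dt) - d) / (u - d) = 0.461483
Discount per step: exp(-r*dt) = 0.999625
Stock lattice S(k, i) with i counting down-moves:
  k=0: S(0,0) = 8.5900
  k=1: S(1,0) = 10.0714; S(1,1) = 7.3265
  k=2: S(2,0) = 11.8082; S(2,1) = 8.5900; S(2,2) = 6.2489
  k=3: S(3,0) = 13.8446; S(3,1) = 10.0714; S(3,2) = 7.3265; S(3,3) = 5.3297
  k=4: S(4,0) = 16.2322; S(4,1) = 11.8082; S(4,2) = 8.5900; S(4,3) = 6.2489; S(4,4) = 4.5458
Terminal payoffs V(N, i) = max(S_T - K, 0):
  V(4,0) = 8.402166; V(4,1) = 3.978230; V(4,2) = 0.760000; V(4,3) = 0.000000; V(4,4) = 0.000000
Backward induction: V(k, i) = exp(-r*dt) * [p * V(k+1, i) + (1-p) * V(k+1, i+1)].
  V(3,0) = exp(-r*dt) * [p*8.402166 + (1-p)*3.978230] = 6.017543
  V(3,1) = exp(-r*dt) * [p*3.978230 + (1-p)*0.760000] = 2.244316
  V(3,2) = exp(-r*dt) * [p*0.760000 + (1-p)*0.000000] = 0.350595
  V(3,3) = exp(-r*dt) * [p*0.000000 + (1-p)*0.000000] = 0.000000
  V(2,0) = exp(-r*dt) * [p*6.017543 + (1-p)*2.244316] = 3.984101
  V(2,1) = exp(-r*dt) * [p*2.244316 + (1-p)*0.350595] = 1.224056
  V(2,2) = exp(-r*dt) * [p*0.350595 + (1-p)*0.000000] = 0.161733
  V(1,0) = exp(-r*dt) * [p*3.984101 + (1-p)*1.224056] = 2.496832
  V(1,1) = exp(-r*dt) * [p*1.224056 + (1-p)*0.161733] = 0.651732
  V(0,0) = exp(-r*dt) * [p*2.496832 + (1-p)*0.651732] = 1.502650
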